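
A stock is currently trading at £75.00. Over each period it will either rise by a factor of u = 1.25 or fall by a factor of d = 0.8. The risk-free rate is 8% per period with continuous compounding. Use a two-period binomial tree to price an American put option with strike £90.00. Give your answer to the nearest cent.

Risk-neutral probability p = (e^0.08 − 0.8)/(1.25 − 0.8) = 0.2833/0.4500 = 0.6295
Terminal stock prices: S_uu = 117.2, S_ud = 75, S_dd = 48
Terminal payoffs (K − S): max(-27.19, 0) = 0, max(15, 0) = 15, max(42, 0) = 42
Node u (S = 93.75): continuation = e^(−0.08)·[0.6295·0.0000 + 0.3705·15.0000] = 5.1298; exercise value = 0.0000 ≤ continuation, so V_u = 5.1298
Node d (S = 60): continuation = e^(−0.08)·[0.6295·15.0000 + 0.3705·42.0000] = 23.0805; exercise value = 30.0000 > continuation, so V_d = 30.0000 (exercise)
Node 0 (S = 75): continuation = e^(−0.08)·[0.6295·5.1298 + 0.3705·30.0000] = 13.2408; exercise value = 15.0000 > continuation, so V_0 = 15.0000 (exercise)

£15.00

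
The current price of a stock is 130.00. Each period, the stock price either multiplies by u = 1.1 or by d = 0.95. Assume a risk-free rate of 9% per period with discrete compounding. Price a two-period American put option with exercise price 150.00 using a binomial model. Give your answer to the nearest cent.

Risk-neutral probability p = (1 + 0.09 − 0.95)/(1.1 − 0.95) = 0.1400/0.1500 = 0.9333
Terminal stock prices: S_uu = 157.3, S_ud = 135.8, S_dd = 117.3
Terminal payoffs (K − S): max(-7.3, 0) = 0, max(14.15, 0) = 14.15, max(32.67, 0) = 32.67
Node u (S = 143): continuation = 1/1.09·[0.9333·0.0000 + 0.0667·14.1500] = 0.8654; exercise value = 7.0000 > continuation, so V_u = 7.0000 (exercise)
Node d (S = 123.5): continuation = 1/1.09·[0.9333·14.1500 + 0.0667·32.6750] = 14.1147; exercise value = 26.5000 > continuation, so V_d = 26.5000 (exercise)
Node 0 (S = 130): continuation = 1/1.09·[0.9333·7.0000 + 0.0667·26.5000] = 7.6147; exercise value = 20.0000 > continuation, so V_0 = 20.0000 (exercise)

20.00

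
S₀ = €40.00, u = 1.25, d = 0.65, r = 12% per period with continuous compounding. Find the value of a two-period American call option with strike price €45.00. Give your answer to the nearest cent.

Risk-neutral probability p = (e^0.12 − 0.65)/(1.25 − 0.65) = 0.4775/0.6000 = 0.7958
Terminal stock prices: S_uu = 62.5, S_ud = 32.5, S_dd = 16.9
Terminal payoffs (S − K): max(17.5, 0) = 17.5, max(-12.5, 0) = 0, max(-28.1, 0) = 0
Node u (S = 50): continuation = e^(−0.12)·[0.7958·17.5000 + 0.2042·0.0000] = 12.3521; exercise value = 5.0000 ≤ continuation, so V_u = 12.3521
Node d (S = 26): continuation = e^(−0.12)·[0.7958·0.0000 + 0.2042·0.0000] = 0.0000; exercise value = 0.0000 ≤ continuation, so V_d = 0.0000
Node 0 (S = 40): continuation = e^(−0.12)·[0.7958·12.3521 + 0.2042·0.0000] = 8.7186; exercise value = 0.0000 ≤ continuation, so V_0 = 8.7186

€8.72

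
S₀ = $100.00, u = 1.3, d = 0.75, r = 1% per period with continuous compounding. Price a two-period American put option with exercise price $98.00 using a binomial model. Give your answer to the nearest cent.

$12.13

Risk-neutral probability p = (e^0.01 − 0.75)/(1.3 − 0.75) = 0.2601/0.5500 = 0.4728
Terminal stock prices: S_uu = 169, S_ud = 97.5, S_dd = 56.25
Terminal payoffs (K − S): max(-71, 0) = 0, max(0.5, 0) = 0.5, max(41.75, 0) = 41.75
Node u (S = 130): continuation = e^(−0.01)·[0.4728·0.0000 + 0.5272·0.5000] = 0.2610; exercise value = 0.0000 ≤ continuation, so V_u = 0.2610
Node d (S = 75): continuation = e^(−0.01)·[0.4728·0.5000 + 0.5272·41.7500] = 22.0249; exercise value = 23.0000 > continuation, so V_d = 23.0000 (exercise)
Node 0 (S = 100): continuation = e^(−0.01)·[0.4728·0.2610 + 0.5272·23.0000] = 12.1267; exercise value = 0.0000 ≤ continuation, so V_0 = 12.1267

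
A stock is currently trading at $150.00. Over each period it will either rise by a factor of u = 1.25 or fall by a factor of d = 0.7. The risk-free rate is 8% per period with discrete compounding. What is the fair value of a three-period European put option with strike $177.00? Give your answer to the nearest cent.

$20.87

Risk-neutral probability p = (1 + 0.08 − 0.7)/(1.25 − 0.7) = 0.3800/0.5500 = 0.6909
Terminal stock prices: S_uuu = 293, S_uud = 164.1, S_udd = 91.87, S_ddd = 51.45
Terminal payoffs (K − S): max(-116, 0) = 0, max(12.94, 0) = 12.94, max(85.13, 0) = 85.13, max(125.6, 0) = 125.6
Node uu (S = 234.4): V_uu = 1/1.08·[0.6909·0.0000 + 0.3091·12.9375] = 3.7027
Node ud (S = 131.2): V_ud = 1/1.08·[0.6909·12.9375 + 0.3091·85.1250] = 32.6389
Node dd (S = 73.5): V_dd = 1/1.08·[0.6909·85.1250 + 0.3091·125.5500] = 90.3889
Node u (S = 187.5): V_u = 1/1.08·[0.6909·3.7027 + 0.3091·32.6389] = 11.7098
Node d (S = 105): V_d = 1/1.08·[0.6909·32.6389 + 0.3091·90.3889] = 46.7490
Node 0 (S = 150): V_0 = 1/1.08·[0.6909·11.7098 + 0.3091·46.7490] = 20.8705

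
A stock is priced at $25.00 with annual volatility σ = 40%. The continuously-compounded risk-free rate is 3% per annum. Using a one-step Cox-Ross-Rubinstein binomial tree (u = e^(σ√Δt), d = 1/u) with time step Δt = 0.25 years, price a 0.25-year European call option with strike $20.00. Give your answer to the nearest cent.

CRR parameters: u = e^(σ√Δt) = e^(0.4·√0.25) = 1.2214, d = 1/u = 0.8187
Per-period rate: rΔt = 0.03·0.25 = 0.0075, so R = e^0.0075 = 1.0075
Risk-neutral probability p = (e^0.0075 − 0.8187)/(1.2214 − 0.8187) = 0.1888/0.4027 = 0.4689
Terminal stock prices: S_u = 30.54, S_d = 20.47
Terminal payoffs (S − K): max(10.54, 0) = 10.54, max(0.4683, 0) = 0.4683
Node 0 (S = 25): V_0 = e^(−0.0075)·[0.4689·10.5351 + 0.5311·0.4683] = 5.1494

$5.15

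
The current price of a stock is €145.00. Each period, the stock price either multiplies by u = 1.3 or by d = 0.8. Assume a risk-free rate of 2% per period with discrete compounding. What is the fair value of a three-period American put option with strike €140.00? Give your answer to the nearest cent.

Risk-neutral probability p = (1 + 0.02 − 0.8)/(1.3 − 0.8) = 0.2200/0.5000 = 0.4400
Terminal stock prices: S_uuu = 318.6, S_uud = 196, S_udd = 120.6, S_ddd = 74.24
Terminal payoffs (K − S): max(-178.6, 0) = 0, max(-56.04, 0) = 0, max(19.36, 0) = 19.36, max(65.76, 0) = 65.76
Node uu (S = 245.1): continuation = 1/1.02·[0.4400·0.0000 + 0.5600·0.0000] = 0.0000; exercise value = 0.0000 ≤ continuation, so V_uu = 0.0000
Node ud (S = 150.8): continuation = 1/1.02·[0.4400·0.0000 + 0.5600·19.3600] = 10.6290; exercise value = 0.0000 ≤ continuation, so V_ud = 10.6290
Node dd (S = 92.8): continuation = 1/1.02·[0.4400·19.3600 + 0.5600·65.7600] = 44.4549; exercise value = 47.2000 > continuation, so V_dd = 47.2000 (exercise)
Node u (S = 188.5): continuation = 1/1.02·[0.4400·0.0000 + 0.5600·10.6290] = 5.8355; exercise value = 0.0000 ≤ continuation, so V_u = 5.8355
Node d (S = 116): continuation = 1/1.02·[0.4400·10.6290 + 0.5600·47.2000] = 30.4988; exercise value = 24.0000 ≤ continuation, so V_d = 30.4988
Node 0 (S = 145): continuation = 1/1.02·[0.4400·5.8355 + 0.5600·30.4988] = 19.2617; exercise value = 0.0000 ≤ continuation, so V_0 = 19.2617

€19.26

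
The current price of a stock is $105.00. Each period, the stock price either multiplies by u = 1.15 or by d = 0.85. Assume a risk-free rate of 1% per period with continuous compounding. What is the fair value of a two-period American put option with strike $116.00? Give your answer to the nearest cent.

$15.61

Risk-neutral probability p = (e^0.01 − 0.85)/(1.15 − 0.85) = 0.1601/0.3000 = 0.5335
Terminal stock prices: S_uu = 138.9, S_ud = 102.6, S_dd = 75.86
Terminal payoffs (K − S): max(-22.86, 0) = 0, max(13.36, 0) = 13.36, max(40.14, 0) = 40.14
Node u (S = 120.7): continuation = e^(−0.01)·[0.5335·0.0000 + 0.4665·13.3625] = 6.1716; exercise value = 0.0000 ≤ continuation, so V_u = 6.1716
Node d (S = 89.25): continuation = e^(−0.01)·[0.5335·13.3625 + 0.4665·40.1375] = 25.5958; exercise value = 26.7500 > continuation, so V_d = 26.7500 (exercise)
Node 0 (S = 105): continuation = e^(−0.01)·[0.5335·6.1716 + 0.4665·26.7500] = 15.6145; exercise value = 11.0000 ≤ continuation, so V_0 = 15.6145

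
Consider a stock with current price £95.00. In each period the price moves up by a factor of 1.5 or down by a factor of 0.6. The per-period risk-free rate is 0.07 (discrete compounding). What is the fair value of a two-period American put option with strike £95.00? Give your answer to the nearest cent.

£19.04

Risk-neutral probability p = (1 + 0.07 − 0.6)/(1.5 − 0.6) = 0.4700/0.9000 = 0.5222
Terminal stock prices: S_uu = 213.8, S_ud = 85.5, S_dd = 34.2
Terminal payoffs (K − S): max(-118.8, 0) = 0, max(9.5, 0) = 9.5, max(60.8, 0) = 60.8
Node u (S = 142.5): continuation = 1/1.07·[0.5222·0.0000 + 0.4778·9.5000] = 4.2420; exercise value = 0.0000 ≤ continuation, so V_u = 4.2420
Node d (S = 57): continuation = 1/1.07·[0.5222·9.5000 + 0.4778·60.8000] = 31.7850; exercise value = 38.0000 > continuation, so V_d = 38.0000 (exercise)
Node 0 (S = 95): continuation = 1/1.07·[0.5222·4.2420 + 0.4778·38.0000] = 19.0381; exercise value = 0.0000 ≤ continuation, so V_0 = 19.0381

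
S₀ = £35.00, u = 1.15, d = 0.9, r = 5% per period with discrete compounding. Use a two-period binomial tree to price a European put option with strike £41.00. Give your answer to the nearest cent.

£3.91

Risk-neutral probability p = (1 + 0.05 − 0.9)/(1.15 − 0.9) = 0.1500/0.2500 = 0.6000
Terminal stock prices: S_uu = 46.29, S_ud = 36.23, S_dd = 28.35
Terminal payoffs (K − S): max(-5.287, 0) = 0, max(4.775, 0) = 4.775, max(12.65, 0) = 12.65
Node u (S = 40.25): V_u = 1/1.05·[0.6000·0.0000 + 0.4000·4.7750] = 1.8190
Node d (S = 31.5): V_d = 1/1.05·[0.6000·4.7750 + 0.4000·12.6500] = 7.5476
Node 0 (S = 35): V_0 = 1/1.05·[0.6000·1.8190 + 0.4000·7.5476] = 3.9147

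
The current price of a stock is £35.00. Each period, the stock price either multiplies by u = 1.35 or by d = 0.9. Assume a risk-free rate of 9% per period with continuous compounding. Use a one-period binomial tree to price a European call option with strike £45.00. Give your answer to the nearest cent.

Risk-neutral probability p = (e^0.09 − 0.9)/(1.35 − 0.9) = 0.1942/0.4500 = 0.4315
Terminal stock prices: S_u = 47.25, S_d = 31.5
Terminal payoffs (S − K): max(2.25, 0) = 2.25, max(-13.5, 0) = 0
Node 0 (S = 35): V_0 = e^(−0.09)·[0.4315·2.2500 + 0.5685·0.0000] = 0.8873

£0.89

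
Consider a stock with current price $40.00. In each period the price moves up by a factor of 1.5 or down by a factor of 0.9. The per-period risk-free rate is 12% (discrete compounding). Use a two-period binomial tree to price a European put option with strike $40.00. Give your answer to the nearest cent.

Risk-neutral probability p = (1 + 0.12 − 0.9)/(1.5 − 0.9) = 0.2200/0.6000 = 0.3667
Terminal stock prices: S_uu = 90, S_ud = 54, S_dd = 32.4
Terminal payoffs (K − S): max(-50, 0) = 0, max(-14, 0) = 0, max(7.6, 0) = 7.6
Node u (S = 60): V_u = 1/1.12·[0.3667·0.0000 + 0.6333·0.0000] = 0.0000
Node d (S = 36): V_d = 1/1.12·[0.3667·0.0000 + 0.6333·7.6000] = 4.2976
Node 0 (S = 40): V_0 = 1/1.12·[0.3667·0.0000 + 0.6333·4.2976] = 2.4302

$2.43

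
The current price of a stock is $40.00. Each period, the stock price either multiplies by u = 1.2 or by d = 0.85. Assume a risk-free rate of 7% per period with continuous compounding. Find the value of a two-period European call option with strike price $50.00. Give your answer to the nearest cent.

$2.67

Risk-neutral probability p = (e^0.07 − 0.85)/(1.2 − 0.85) = 0.2225/0.3500 = 0.6357
Terminal stock prices: S_uu = 57.6, S_ud = 40.8, S_dd = 28.9
Terminal payoffs (S − K): max(7.6, 0) = 7.6, max(-9.2, 0) = 0, max(-21.1, 0) = 0
Node u (S = 48): V_u = e^(−0.07)·[0.6357·7.6000 + 0.3643·0.0000] = 4.5050
Node d (S = 34): V_d = e^(−0.07)·[0.6357·0.0000 + 0.3643·0.0000] = 0.0000
Node 0 (S = 40): V_0 = e^(−0.07)·[0.6357·4.5050 + 0.3643·0.0000] = 2.6704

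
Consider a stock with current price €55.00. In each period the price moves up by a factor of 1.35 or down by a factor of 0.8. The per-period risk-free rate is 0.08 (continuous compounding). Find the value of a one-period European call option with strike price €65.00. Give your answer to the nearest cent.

€4.40

Risk-neutral probability p = (e^0.08 − 0.8)/(1.35 − 0.8) = 0.2833/0.5500 = 0.5151
Terminal stock prices: S_u = 74.25, S_d = 44
Terminal payoffs (S − K): max(9.25, 0) = 9.25, max(-21, 0) = 0
Node 0 (S = 55): V_0 = e^(−0.08)·[0.5151·9.2500 + 0.4849·0.0000] = 4.3981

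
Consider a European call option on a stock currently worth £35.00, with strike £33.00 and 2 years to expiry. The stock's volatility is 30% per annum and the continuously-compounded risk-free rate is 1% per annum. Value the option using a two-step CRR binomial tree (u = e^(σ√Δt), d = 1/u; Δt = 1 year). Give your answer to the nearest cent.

£6.86

CRR parameters: u = e^(σ√Δt) = e^(0.3·√1) = 1.3499, d = 1/u = 0.7408
Per-period rate: rΔt = 0.01·1 = 0.01, so R = e^0.01 = 1.0101
Risk-neutral probability p = (e^0.01 − 0.7408)/(1.3499 − 0.7408) = 0.2692/0.6090 = 0.4421
Terminal stock prices: S_uu = 63.77, S_ud = 35, S_dd = 19.21
Terminal payoffs (S − K): max(30.77, 0) = 30.77, max(2, 0) = 2, max(-13.79, 0) = 0
Node u (S = 47.25): V_u = e^(−0.01)·[0.4421·30.7742 + 0.5579·2.0000] = 14.5734
Node d (S = 25.93): V_d = e^(−0.01)·[0.4421·2.0000 + 0.5579·0.0000] = 0.8753
Node 0 (S = 35): V_0 = e^(−0.01)·[0.4421·14.5734 + 0.5579·0.8753] = 6.8617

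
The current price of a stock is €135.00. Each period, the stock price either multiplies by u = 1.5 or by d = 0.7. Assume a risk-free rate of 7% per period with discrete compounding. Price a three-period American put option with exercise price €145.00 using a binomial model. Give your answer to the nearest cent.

€30.36

Risk-neutral probability p = (1 + 0.07 − 0.7)/(1.5 − 0.7) = 0.3700/0.8000 = 0.4625
Terminal stock prices: S_uuu = 455.6, S_uud = 212.6, S_udd = 99.22, S_ddd = 46.3
Terminal payoffs (K − S): max(-310.6, 0) = 0, max(-67.62, 0) = 0, max(45.78, 0) = 45.78, max(98.7, 0) = 98.7
Node uu (S = 303.8): continuation = 1/1.07·[0.4625·0.0000 + 0.5375·0.0000] = 0.0000; exercise value = 0.0000 ≤ continuation, so V_uu = 0.0000
Node ud (S = 141.8): continuation = 1/1.07·[0.4625·0.0000 + 0.5375·45.7750] = 22.9945; exercise value = 3.2500 ≤ continuation, so V_ud = 22.9945
Node dd (S = 66.15): continuation = 1/1.07·[0.4625·45.7750 + 0.5375·98.6950] = 69.3640; exercise value = 78.8500 > continuation, so V_dd = 78.8500 (exercise)
Node u (S = 202.5): continuation = 1/1.07·[0.4625·0.0000 + 0.5375·22.9945] = 11.5510; exercise value = 0.0000 ≤ continuation, so V_u = 11.5510
Node d (S = 94.5): continuation = 1/1.07·[0.4625·22.9945 + 0.5375·78.8500] = 49.5484; exercise value = 50.5000 > continuation, so V_d = 50.5000 (exercise)
Node 0 (S = 135): continuation = 1/1.07·[0.4625·11.5510 + 0.5375·50.5000] = 30.3608; exercise value = 10.0000 ≤ continuation, so V_0 = 30.3608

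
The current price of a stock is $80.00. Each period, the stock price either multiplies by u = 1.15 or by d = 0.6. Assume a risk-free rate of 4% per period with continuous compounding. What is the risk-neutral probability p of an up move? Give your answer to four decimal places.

Risk-neutral probability p = (e^0.04 − 0.6)/(1.15 − 0.6) = 0.4408/0.5500 = 0.8015

p = 0.8015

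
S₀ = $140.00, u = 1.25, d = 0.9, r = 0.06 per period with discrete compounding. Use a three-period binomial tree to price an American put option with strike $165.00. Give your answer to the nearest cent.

Risk-neutral probability p = (1 + 0.06 − 0.9)/(1.25 − 0.9) = 0.1600/0.3500 = 0.4571
Terminal stock prices: S_uuu = 273.4, S_uud = 196.9, S_udd = 141.8, S_ddd = 102.1
Terminal payoffs (K − S): max(-108.4, 0) = 0, max(-31.88, 0) = 0, max(23.25, 0) = 23.25, max(62.94, 0) = 62.94
Node uu (S = 218.8): continuation = 1/1.06·[0.4571·0.0000 + 0.5429·0.0000] = 0.0000; exercise value = 0.0000 ≤ continuation, so V_uu = 0.0000
Node ud (S = 157.5): continuation = 1/1.06·[0.4571·0.0000 + 0.5429·23.2500] = 11.9070; exercise value = 7.5000 ≤ continuation, so V_ud = 11.9070
Node dd (S = 113.4): continuation = 1/1.06·[0.4571·23.2500 + 0.5429·62.9400] = 42.2604; exercise value = 51.6000 > continuation, so V_dd = 51.6000 (exercise)
Node u (S = 175): continuation = 1/1.06·[0.4571·0.0000 + 0.5429·11.9070] = 6.0979; exercise value = 0.0000 ≤ continuation, so V_u = 6.0979
Node d (S = 126): continuation = 1/1.06·[0.4571·11.9070 + 0.5429·51.6000] = 31.5610; exercise value = 39.0000 > continuation, so V_d = 39.0000 (exercise)
Node 0 (S = 140): continuation = 1/1.06·[0.4571·6.0979 + 0.5429·39.0000] = 22.6029; exercise value = 25.0000 > continuation, so V_0 = 25.0000 (exercise)

$25.00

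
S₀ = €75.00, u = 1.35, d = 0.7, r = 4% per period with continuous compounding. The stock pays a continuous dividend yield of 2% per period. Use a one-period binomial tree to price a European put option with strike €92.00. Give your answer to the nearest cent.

Per-period risk-free factor R = e^0.04 = 1.0408; dividend-adjusted growth = e^(0.04−0.02) = 1.0202.
Risk-neutral probability p = (1.0202 − 0.7)/(1.35 − 0.7) = 0.3202/0.6500 = 0.4926
Terminal stock prices: S_u = 101.2, S_d = 52.5
Terminal payoffs (K − S): max(-9.25, 0) = 0, max(39.5, 0) = 39.5
Node 0 (S = 75): V_0 = e^(−0.04)·[0.4926·0.0000 + 0.5074·39.5000] = 19.2558

€19.26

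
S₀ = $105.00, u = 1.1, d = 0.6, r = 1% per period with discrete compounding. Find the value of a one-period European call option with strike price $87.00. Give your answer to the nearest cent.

Risk-neutral probability p = (1 + 0.01 − 0.6)/(1.1 − 0.6) = 0.4100/0.5000 = 0.8200
Terminal stock prices: S_u = 115.5, S_d = 63
Terminal payoffs (S − K): max(28.5, 0) = 28.5, max(-24, 0) = 0
Node 0 (S = 105): V_0 = 1/1.01·[0.8200·28.5000 + 0.1800·0.0000] = 23.1386

$23.14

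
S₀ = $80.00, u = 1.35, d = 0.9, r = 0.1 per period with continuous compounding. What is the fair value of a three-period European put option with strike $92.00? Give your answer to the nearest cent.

$5.37

Risk-neutral probability p = (e^0.1 − 0.9)/(1.35 − 0.9) = 0.2052/0.4500 = 0.4559
Terminal stock prices: S_uuu = 196.8, S_uud = 131.2, S_udd = 87.48, S_ddd = 58.32
Terminal payoffs (K − S): max(-104.8, 0) = 0, max(-39.22, 0) = 0, max(4.52, 0) = 4.52, max(33.68, 0) = 33.68
Node uu (S = 145.8): V_uu = e^(−0.1)·[0.4559·0.0000 + 0.5441·0.0000] = 0.0000
Node ud (S = 97.2): V_ud = e^(−0.1)·[0.4559·0.0000 + 0.5441·4.5200] = 2.2252
Node dd (S = 64.8): V_dd = e^(−0.1)·[0.4559·4.5200 + 0.5441·33.6800] = 18.4450
Node u (S = 108): V_u = e^(−0.1)·[0.4559·0.0000 + 0.5441·2.2252] = 1.0954
Node d (S = 72): V_d = e^(−0.1)·[0.4559·2.2252 + 0.5441·18.4450] = 9.9983
Node 0 (S = 80): V_0 = e^(−0.1)·[0.4559·1.0954 + 0.5441·9.9983] = 5.3740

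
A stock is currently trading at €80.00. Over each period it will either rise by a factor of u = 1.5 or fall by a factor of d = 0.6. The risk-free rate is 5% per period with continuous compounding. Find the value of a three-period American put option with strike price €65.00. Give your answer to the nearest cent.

€12.82

Risk-neutral probability p = (e^0.05 − 0.6)/(1.5 − 0.6) = 0.4513/0.9000 = 0.5014
Terminal stock prices: S_uuu = 270, S_uud = 108, S_udd = 43.2, S_ddd = 17.28
Terminal payoffs (K − S): max(-205, 0) = 0, max(-43, 0) = 0, max(21.8, 0) = 21.8, max(47.72, 0) = 47.72
Node uu (S = 180): continuation = e^(−0.05)·[0.5014·0.0000 + 0.4986·0.0000] = 0.0000; exercise value = 0.0000 ≤ continuation, so V_uu = 0.0000
Node ud (S = 72): continuation = e^(−0.05)·[0.5014·0.0000 + 0.4986·21.8000] = 10.3391; exercise value = 0.0000 ≤ continuation, so V_ud = 10.3391
Node dd (S = 28.8): continuation = e^(−0.05)·[0.5014·21.8000 + 0.4986·47.7200] = 33.0299; exercise value = 36.2000 > continuation, so V_dd = 36.2000 (exercise)
Node u (S = 120): continuation = e^(−0.05)·[0.5014·0.0000 + 0.4986·10.3391] = 4.9035; exercise value = 0.0000 ≤ continuation, so V_u = 4.9035
Node d (S = 48): continuation = e^(−0.05)·[0.5014·10.3391 + 0.4986·36.2000] = 22.0999; exercise value = 17.0000 ≤ continuation, so V_d = 22.0999
Node 0 (S = 80): continuation = e^(−0.05)·[0.5014·4.9035 + 0.4986·22.0999] = 12.8202; exercise value = 0.0000 ≤ continuation, so V_0 = 12.8202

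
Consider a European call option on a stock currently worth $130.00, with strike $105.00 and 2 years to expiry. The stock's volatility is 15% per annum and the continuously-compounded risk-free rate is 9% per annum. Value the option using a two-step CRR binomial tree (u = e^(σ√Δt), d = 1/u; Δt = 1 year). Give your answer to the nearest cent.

$42.66

CRR parameters: u = e^(σ√Δt) = e^(0.15·√1) = 1.1618, d = 1/u = 0.8607
Per-period rate: rΔt = 0.09·1 = 0.09, so R = e^0.09 = 1.0942
Risk-neutral probability p = (e^0.09 − 0.8607)/(1.1618 − 0.8607) = 0.2335/0.3011 = 0.7753
Terminal stock prices: S_uu = 175.5, S_ud = 130, S_dd = 96.31
Terminal payoffs (S − K): max(70.48, 0) = 70.48, max(25, 0) = 25, max(-8.694, 0) = 0
Node u (S = 151): V_u = e^(−0.09)·[0.7753·70.4816 + 0.2247·25.0000] = 55.0757
Node d (S = 111.9): V_d = e^(−0.09)·[0.7753·25.0000 + 0.2247·0.0000] = 17.7145
Node 0 (S = 130): V_0 = e^(−0.09)·[0.7753·55.0757 + 0.2247·17.7145] = 42.6632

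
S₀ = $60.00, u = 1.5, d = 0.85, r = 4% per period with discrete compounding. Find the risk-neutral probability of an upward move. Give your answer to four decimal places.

Risk-neutral probability p = (1 + 0.04 − 0.85)/(1.5 − 0.85) = 0.1900/0.6500 = 0.2923

p = 0.2923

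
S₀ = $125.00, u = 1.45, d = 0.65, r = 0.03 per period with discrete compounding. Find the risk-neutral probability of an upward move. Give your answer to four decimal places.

p = 0.4750

Risk-neutral probability p = (1 + 0.03 − 0.65)/(1.45 − 0.65) = 0.3800/0.8000 = 0.4750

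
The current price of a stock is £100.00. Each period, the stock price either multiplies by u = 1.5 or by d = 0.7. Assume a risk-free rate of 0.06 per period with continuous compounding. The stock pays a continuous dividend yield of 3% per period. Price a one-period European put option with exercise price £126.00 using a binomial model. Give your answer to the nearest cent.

£30.95

Per-period risk-free factor R = e^0.06 = 1.0618; dividend-adjusted growth = e^(0.06−0.03) = 1.0305.
Risk-neutral probability p = (1.0305 − 0.7)/(1.5 − 0.7) = 0.3305/0.8000 = 0.4131
Terminal stock prices: S_u = 150, S_d = 70
Terminal payoffs (K − S): max(-24, 0) = 0, max(56, 0) = 56
Node 0 (S = 100): V_0 = e^(−0.06)·[0.4131·0.0000 + 0.5869·56.0000] = 30.9541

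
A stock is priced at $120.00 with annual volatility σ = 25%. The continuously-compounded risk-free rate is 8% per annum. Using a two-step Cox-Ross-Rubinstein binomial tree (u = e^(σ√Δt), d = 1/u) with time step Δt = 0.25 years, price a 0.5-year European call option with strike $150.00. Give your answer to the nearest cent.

CRR parameters: u = e^(σ√Δt) = e^(0.25·√0.25) = 1.1331, d = 1/u = 0.8825
Per-period rate: rΔt = 0.08·0.25 = 0.02, so R = e^0.02 = 1.0202
Risk-neutral probability p = (e^0.02 − 0.8825)/(1.1331 − 0.8825) = 0.1377/0.2507 = 0.5494
Terminal stock prices: S_uu = 154.1, S_ud = 120, S_dd = 93.46
Terminal payoffs (S − K): max(4.083, 0) = 4.083, max(-30, 0) = 0, max(-56.54, 0) = 0
Node u (S = 136): V_u = e^(−0.02)·[0.5494·4.0831 + 0.4506·0.0000] = 2.1988
Node d (S = 105.9): V_d = e^(−0.02)·[0.5494·0.0000 + 0.4506·0.0000] = 0.0000
Node 0 (S = 120): V_0 = e^(−0.02)·[0.5494·2.1988 + 0.4506·0.0000] = 1.1840

$1.18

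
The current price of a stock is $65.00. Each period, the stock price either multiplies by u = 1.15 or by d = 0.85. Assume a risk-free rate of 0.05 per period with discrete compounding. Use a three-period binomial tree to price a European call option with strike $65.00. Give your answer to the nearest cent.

$11.76

Risk-neutral probability p = (1 + 0.05 − 0.85)/(1.15 − 0.85) = 0.2000/0.3000 = 0.6667
Terminal stock prices: S_uuu = 98.86, S_uud = 73.07, S_udd = 54.01, S_ddd = 39.92
Terminal payoffs (S − K): max(33.86, 0) = 33.86, max(8.068, 0) = 8.068, max(-10.99, 0) = 0, max(-25.08, 0) = 0
Node uu (S = 85.96): V_uu = 1/1.05·[0.6667·33.8569 + 0.3333·8.0681] = 24.0577
Node ud (S = 63.54): V_ud = 1/1.05·[0.6667·8.0681 + 0.3333·0.0000] = 5.1226
Node dd (S = 46.96): V_dd = 1/1.05·[0.6667·0.0000 + 0.3333·0.0000] = 0.0000
Node u (S = 74.75): V_u = 1/1.05·[0.6667·24.0577 + 0.3333·5.1226] = 16.9010
Node d (S = 55.25): V_d = 1/1.05·[0.6667·5.1226 + 0.3333·0.0000] = 3.2525
Node 0 (S = 65): V_0 = 1/1.05·[0.6667·16.9010 + 0.3333·3.2525] = 11.7633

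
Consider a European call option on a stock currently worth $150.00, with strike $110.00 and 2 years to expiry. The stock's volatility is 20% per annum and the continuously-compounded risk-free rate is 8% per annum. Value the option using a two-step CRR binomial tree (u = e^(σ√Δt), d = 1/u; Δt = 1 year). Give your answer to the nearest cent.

$57.21

CRR parameters: u = e^(σ√Δt) = e^(0.2·√1) = 1.2214, d = 1/u = 0.8187
Per-period rate: rΔt = 0.08·1 = 0.08, so R = e^0.08 = 1.0833
Risk-neutral probability p = (e^0.08 − 0.8187)/(1.2214 − 0.8187) = 0.2646/0.4027 = 0.6570
Terminal stock prices: S_uu = 223.8, S_ud = 150, S_dd = 100.5
Terminal payoffs (S − K): max(113.8, 0) = 113.8, max(40, 0) = 40, max(-9.452, 0) = 0
Node u (S = 183.2): V_u = e^(−0.08)·[0.6570·113.7737 + 0.3430·40.0000] = 81.6676
Node d (S = 122.8): V_d = e^(−0.08)·[0.6570·40.0000 + 0.3430·0.0000] = 24.2596
Node 0 (S = 150): V_0 = e^(−0.08)·[0.6570·81.6676 + 0.3430·24.2596] = 57.2118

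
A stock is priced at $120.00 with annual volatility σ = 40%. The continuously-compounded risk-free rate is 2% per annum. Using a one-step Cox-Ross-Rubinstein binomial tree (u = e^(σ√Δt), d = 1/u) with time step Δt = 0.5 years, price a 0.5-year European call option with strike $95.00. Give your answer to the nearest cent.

$28.44

CRR parameters: u = e^(σ√Δt) = e^(0.4·√0.5) = 1.3269, d = 1/u = 0.7536
Per-period rate: rΔt = 0.02·0.5 = 0.01, so R = e^0.01 = 1.0101
Risk-neutral probability p = (e^0.01 − 0.7536)/(1.3269 − 0.7536) = 0.2564/0.5733 = 0.4473
Terminal stock prices: S_u = 159.2, S_d = 90.44
Terminal payoffs (S − K): max(64.23, 0) = 64.23, max(-4.563, 0) = 0
Node 0 (S = 120): V_0 = e^(−0.01)·[0.4473·64.2276 + 0.5527·0.0000] = 28.4424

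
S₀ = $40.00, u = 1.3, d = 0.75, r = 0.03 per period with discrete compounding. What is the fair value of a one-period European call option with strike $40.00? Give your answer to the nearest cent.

$5.93

Risk-neutral probability p = (1 + 0.03 − 0.75)/(1.3 − 0.75) = 0.2800/0.5500 = 0.5091
Terminal stock prices: S_u = 52, S_d = 30
Terminal payoffs (S − K): max(12, 0) = 12, max(-10, 0) = 0
Node 0 (S = 40): V_0 = 1/1.03·[0.5091·12.0000 + 0.4909·0.0000] = 5.9312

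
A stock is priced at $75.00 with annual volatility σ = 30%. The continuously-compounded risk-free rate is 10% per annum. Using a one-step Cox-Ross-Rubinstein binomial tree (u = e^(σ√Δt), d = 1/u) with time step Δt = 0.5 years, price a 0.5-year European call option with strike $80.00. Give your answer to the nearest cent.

CRR parameters: u = e^(σ√Δt) = e^(0.3·√0.5) = 1.2363, d = 1/u = 0.8089
Per-period rate: rΔt = 0.1·0.5 = 0.05, so R = e^0.05 = 1.0513
Risk-neutral probability p = (e^0.05 − 0.8089)/(1.2363 − 0.8089) = 0.2424/0.4275 = 0.5671
Terminal stock prices: S_u = 92.72, S_d = 60.66
Terminal payoffs (S − K): max(12.72, 0) = 12.72, max(-19.34, 0) = 0
Node 0 (S = 75): V_0 = e^(−0.05)·[0.5671·12.7233 + 0.4329·0.0000] = 6.8636

$6.86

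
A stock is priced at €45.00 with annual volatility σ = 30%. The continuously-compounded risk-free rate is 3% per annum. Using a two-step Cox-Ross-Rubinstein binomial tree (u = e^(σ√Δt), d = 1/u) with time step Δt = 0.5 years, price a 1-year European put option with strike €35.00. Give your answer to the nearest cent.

CRR parameters: u = e^(σ√Δt) = e^(0.3·√0.5) = 1.2363, d = 1/u = 0.8089
Per-period rate: rΔt = 0.03·0.5 = 0.015, so R = e^0.015 = 1.0151
Risk-neutral probability p = (e^0.015 − 0.8089)/(1.2363 − 0.8089) = 0.2063/0.4275 = 0.4825
Terminal stock prices: S_uu = 68.78, S_ud = 45, S_dd = 29.44
Terminal payoffs (K − S): max(-33.78, 0) = 0, max(-10, 0) = 0, max(5.559, 0) = 5.559
Node u (S = 55.63): V_u = e^(−0.015)·[0.4825·0.0000 + 0.5175·0.0000] = 0.0000
Node d (S = 36.4): V_d = e^(−0.015)·[0.4825·0.0000 + 0.5175·5.5587] = 2.8337
Node 0 (S = 45): V_0 = e^(−0.015)·[0.4825·0.0000 + 0.5175·2.8337] = 1.4445

€1.44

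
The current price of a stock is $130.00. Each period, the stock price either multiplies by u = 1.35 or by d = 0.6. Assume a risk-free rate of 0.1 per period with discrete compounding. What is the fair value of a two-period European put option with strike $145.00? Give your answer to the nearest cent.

Risk-neutral probability p = (1 + 0.1 − 0.6)/(1.35 − 0.6) = 0.5000/0.7500 = 0.6667
Terminal stock prices: S_uu = 236.9, S_ud = 105.3, S_dd = 46.8
Terminal payoffs (K − S): max(-91.93, 0) = 0, max(39.7, 0) = 39.7, max(98.2, 0) = 98.2
Node u (S = 175.5): V_u = 1/1.1·[0.6667·0.0000 + 0.3333·39.7000] = 12.0303
Node d (S = 78): V_d = 1/1.1·[0.6667·39.7000 + 0.3333·98.2000] = 53.8182
Node 0 (S = 130): V_0 = 1/1.1·[0.6667·12.0303 + 0.3333·53.8182] = 23.5996

$23.60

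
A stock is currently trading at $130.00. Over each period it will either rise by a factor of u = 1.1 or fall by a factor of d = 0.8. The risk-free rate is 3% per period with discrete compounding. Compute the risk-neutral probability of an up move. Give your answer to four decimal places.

Risk-neutral probability p = (1 + 0.03 − 0.8)/(1.1 − 0.8) = 0.2300/0.3000 = 0.7667

p = 0.7667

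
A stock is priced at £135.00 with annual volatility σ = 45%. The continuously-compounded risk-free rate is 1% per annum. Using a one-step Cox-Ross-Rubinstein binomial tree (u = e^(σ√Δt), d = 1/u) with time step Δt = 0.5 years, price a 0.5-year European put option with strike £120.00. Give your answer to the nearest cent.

CRR parameters: u = e^(σ√Δt) = e^(0.45·√0.5) = 1.3746, d = 1/u = 0.7275
Per-period rate: rΔt = 0.01·0.5 = 0.005, so R = e^0.005 = 1.0050
Risk-neutral probability p = (e^0.005 − 0.7275)/(1.3746 − 0.7275) = 0.2776/0.6472 = 0.4289
Terminal stock prices: S_u = 185.6, S_d = 98.21
Terminal payoffs (K − S): max(-65.58, 0) = 0, max(21.79, 0) = 21.79
Node 0 (S = 135): V_0 = e^(−0.005)·[0.4289·0.0000 + 0.5711·21.7931] = 12.3848

£12.38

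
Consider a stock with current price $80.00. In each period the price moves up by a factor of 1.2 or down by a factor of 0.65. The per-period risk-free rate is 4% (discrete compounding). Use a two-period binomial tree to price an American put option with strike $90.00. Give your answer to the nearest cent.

$15.89

Risk-neutral probability p = (1 + 0.04 − 0.65)/(1.2 − 0.65) = 0.3900/0.5500 = 0.7091
Terminal stock prices: S_uu = 115.2, S_ud = 62.4, S_dd = 33.8
Terminal payoffs (K − S): max(-25.2, 0) = 0, max(27.6, 0) = 27.6, max(56.2, 0) = 56.2
Node u (S = 96): continuation = 1/1.04·[0.7091·0.0000 + 0.2909·27.6000] = 7.7203; exercise value = 0.0000 ≤ continuation, so V_u = 7.7203
Node d (S = 52): continuation = 1/1.04·[0.7091·27.6000 + 0.2909·56.2000] = 34.5385; exercise value = 38.0000 > continuation, so V_d = 38.0000 (exercise)
Node 0 (S = 80): continuation = 1/1.04·[0.7091·7.7203 + 0.2909·38.0000] = 15.8932; exercise value = 10.0000 ≤ continuation, so V_0 = 15.8932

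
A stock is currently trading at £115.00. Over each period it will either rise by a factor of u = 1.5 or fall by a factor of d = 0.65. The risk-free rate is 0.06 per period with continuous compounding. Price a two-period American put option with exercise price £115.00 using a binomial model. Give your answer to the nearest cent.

Risk-neutral probability p = (e^0.06 − 0.65)/(1.5 − 0.65) = 0.4118/0.8500 = 0.4845
Terminal stock prices: S_uu = 258.8, S_ud = 112.1, S_dd = 48.59
Terminal payoffs (K − S): max(-143.8, 0) = 0, max(2.875, 0) = 2.875, max(66.41, 0) = 66.41
Node u (S = 172.5): continuation = e^(−0.06)·[0.4845·0.0000 + 0.5155·2.8750] = 1.3957; exercise value = 0.0000 ≤ continuation, so V_u = 1.3957
Node d (S = 74.75): continuation = e^(−0.06)·[0.4845·2.8750 + 0.5155·66.4125] = 33.5529; exercise value = 40.2500 > continuation, so V_d = 40.2500 (exercise)
Node 0 (S = 115): continuation = e^(−0.06)·[0.4845·1.3957 + 0.5155·40.2500] = 20.1769; exercise value = 0.0000 ≤ continuation, so V_0 = 20.1769

£20.18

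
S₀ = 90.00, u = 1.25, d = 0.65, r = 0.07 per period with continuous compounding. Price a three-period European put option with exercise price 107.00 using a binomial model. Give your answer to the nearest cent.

Risk-neutral probability p = (e^0.07 − 0.65)/(1.25 − 0.65) = 0.4225/0.6000 = 0.7042
Terminal stock prices: S_uuu = 175.8, S_uud = 91.41, S_udd = 47.53, S_ddd = 24.72
Terminal payoffs (K − S): max(-68.78, 0) = 0, max(15.59, 0) = 15.59, max(59.47, 0) = 59.47, max(82.28, 0) = 82.28
Node uu (S = 140.6): V_uu = e^(−0.07)·[0.7042·0.0000 + 0.2958·15.5938] = 4.3011
Node ud (S = 73.12): V_ud = e^(−0.07)·[0.7042·15.5938 + 0.2958·59.4687] = 26.6411
Node dd (S = 38.03): V_dd = e^(−0.07)·[0.7042·59.4687 + 0.2958·82.2837] = 61.7411
Node u (S = 112.5): V_u = e^(−0.07)·[0.7042·4.3011 + 0.2958·26.6411] = 10.1721
Node d (S = 58.5): V_d = e^(−0.07)·[0.7042·26.6411 + 0.2958·61.7411] = 34.5213
Node 0 (S = 90): V_0 = e^(−0.07)·[0.7042·10.1721 + 0.2958·34.5213] = 16.2004

16.20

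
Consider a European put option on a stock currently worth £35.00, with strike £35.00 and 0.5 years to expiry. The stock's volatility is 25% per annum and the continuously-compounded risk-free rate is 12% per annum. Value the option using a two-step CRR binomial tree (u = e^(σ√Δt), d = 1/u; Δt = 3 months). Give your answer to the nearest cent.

CRR parameters: u = e^(σ√Δt) = e^(0.25·√0.25) = 1.1331, d = 1/u = 0.8825
Per-period rate: rΔt = 0.12·0.25 = 0.03, so R = e^0.03 = 1.0305
Risk-neutral probability p = (e^0.03 − 0.8825)/(1.1331 − 0.8825) = 0.1480/0.2507 = 0.5903
Terminal stock prices: S_uu = 44.94, S_ud = 35, S_dd = 27.26
Terminal payoffs (K − S): max(-9.941, 0) = 0, max(0, 0) = 0, max(7.742, 0) = 7.742
Node u (S = 39.66): V_u = e^(−0.03)·[0.5903·0.0000 + 0.4097·0.0000] = 0.0000
Node d (S = 30.89): V_d = e^(−0.03)·[0.5903·0.0000 + 0.4097·7.7420] = 3.0782
Node 0 (S = 35): V_0 = e^(−0.03)·[0.5903·0.0000 + 0.4097·3.0782] = 1.2239

£1.22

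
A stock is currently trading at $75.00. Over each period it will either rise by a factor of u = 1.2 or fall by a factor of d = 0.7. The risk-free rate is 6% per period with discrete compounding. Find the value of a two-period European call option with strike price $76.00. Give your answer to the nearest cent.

Risk-neutral probability p = (1 + 0.06 − 0.7)/(1.2 − 0.7) = 0.3600/0.5000 = 0.7200
Terminal stock prices: S_uu = 108, S_ud = 63, S_dd = 36.75
Terminal payoffs (S − K): max(32, 0) = 32, max(-13, 0) = 0, max(-39.25, 0) = 0
Node u (S = 90): V_u = 1/1.06·[0.7200·32.0000 + 0.2800·0.0000] = 21.7358
Node d (S = 52.5): V_d = 1/1.06·[0.7200·0.0000 + 0.2800·0.0000] = 0.0000
Node 0 (S = 75): V_0 = 1/1.06·[0.7200·21.7358 + 0.2800·0.0000] = 14.7640

$14.76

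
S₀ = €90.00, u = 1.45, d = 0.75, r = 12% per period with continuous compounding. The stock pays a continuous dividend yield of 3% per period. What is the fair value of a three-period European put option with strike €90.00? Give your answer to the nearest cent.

Per-period risk-free factor R = e^0.12 = 1.1275; dividend-adjusted growth = e^(0.12−0.03) = 1.0942.
Risk-neutral probability p = (1.0942 − 0.75)/(1.45 − 0.75) = 0.3442/0.7000 = 0.4917
Terminal stock prices: S_uuu = 274.4, S_uud = 141.9, S_udd = 73.41, S_ddd = 37.97
Terminal payoffs (K − S): max(-184.4, 0) = 0, max(-51.92, 0) = 0, max(16.59, 0) = 16.59, max(52.03, 0) = 52.03
Node uu (S = 189.2): V_uu = e^(−0.12)·[0.4917·0.0000 + 0.5083·0.0000] = 0.0000
Node ud (S = 97.88): V_ud = e^(−0.12)·[0.4917·0.0000 + 0.5083·16.5938] = 7.4812
Node dd (S = 50.62): V_dd = e^(−0.12)·[0.4917·16.5938 + 0.5083·52.0312] = 30.6940
Node u (S = 130.5): V_u = e^(−0.12)·[0.4917·0.0000 + 0.5083·7.4812] = 3.3728
Node d (S = 67.5): V_d = e^(−0.12)·[0.4917·7.4812 + 0.5083·30.6940] = 17.1005
Node 0 (S = 90): V_0 = e^(−0.12)·[0.4917·3.3728 + 0.5083·17.1005] = 9.1804

€9.18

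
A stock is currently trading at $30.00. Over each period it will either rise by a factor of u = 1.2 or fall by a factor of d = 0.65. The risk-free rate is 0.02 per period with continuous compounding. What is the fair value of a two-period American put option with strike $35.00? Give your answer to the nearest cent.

Risk-neutral probability p = (e^0.02 − 0.65)/(1.2 − 0.65) = 0.3702/0.5500 = 0.6731
Terminal stock prices: S_uu = 43.2, S_ud = 23.4, S_dd = 12.68
Terminal payoffs (K − S): max(-8.2, 0) = 0, max(11.6, 0) = 11.6, max(22.32, 0) = 22.32
Node u (S = 36): continuation = e^(−0.02)·[0.6731·0.0000 + 0.3269·11.6000] = 3.7170; exercise value = 0.0000 ≤ continuation, so V_u = 3.7170
Node d (S = 19.5): continuation = e^(−0.02)·[0.6731·11.6000 + 0.3269·22.3250] = 14.8070; exercise value = 15.5000 > continuation, so V_d = 15.5000 (exercise)
Node 0 (S = 30): continuation = e^(−0.02)·[0.6731·3.7170 + 0.3269·15.5000] = 7.4191; exercise value = 5.0000 ≤ continuation, so V_0 = 7.4191

$7.42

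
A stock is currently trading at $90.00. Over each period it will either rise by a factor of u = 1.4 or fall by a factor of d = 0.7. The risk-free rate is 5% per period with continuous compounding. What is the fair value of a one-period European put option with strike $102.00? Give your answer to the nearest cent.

Risk-neutral probability p = (e^0.05 − 0.7)/(1.4 − 0.7) = 0.3513/0.7000 = 0.5018
Terminal stock prices: S_u = 126, S_d = 63
Terminal payoffs (K − S): max(-24, 0) = 0, max(39, 0) = 39
Node 0 (S = 90): V_0 = e^(−0.05)·[0.5018·0.0000 + 0.4982·39.0000] = 18.4816

$18.48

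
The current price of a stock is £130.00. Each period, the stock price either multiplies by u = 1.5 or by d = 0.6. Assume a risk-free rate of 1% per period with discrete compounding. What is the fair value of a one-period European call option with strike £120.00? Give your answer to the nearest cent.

£33.83

Risk-neutral probability p = (1 + 0.01 − 0.6)/(1.5 − 0.6) = 0.4100/0.9000 = 0.4556
Terminal stock prices: S_u = 195, S_d = 78
Terminal payoffs (S − K): max(75, 0) = 75, max(-42, 0) = 0
Node 0 (S = 130): V_0 = 1/1.01·[0.4556·75.0000 + 0.5444·0.0000] = 33.8284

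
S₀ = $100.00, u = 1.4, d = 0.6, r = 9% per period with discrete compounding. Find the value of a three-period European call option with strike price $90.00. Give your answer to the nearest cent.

Risk-neutral probability p = (1 + 0.09 − 0.6)/(1.4 − 0.6) = 0.4900/0.8000 = 0.6125
Terminal stock prices: S_uuu = 274.4, S_uud = 117.6, S_udd = 50.4, S_ddd = 21.6
Terminal payoffs (S − K): max(184.4, 0) = 184.4, max(27.6, 0) = 27.6, max(-39.6, 0) = 0, max(-68.4, 0) = 0
Node uu (S = 196): V_uu = 1/1.09·[0.6125·184.4000 + 0.3875·27.6000] = 113.4312
Node ud (S = 84): V_ud = 1/1.09·[0.6125·27.6000 + 0.3875·0.0000] = 15.5092
Node dd (S = 36): V_dd = 1/1.09·[0.6125·0.0000 + 0.3875·0.0000] = 0.0000
Node u (S = 140): V_u = 1/1.09·[0.6125·113.4312 + 0.3875·15.5092] = 69.2536
Node d (S = 60): V_d = 1/1.09·[0.6125·15.5092 + 0.3875·0.0000] = 8.7150
Node 0 (S = 100): V_0 = 1/1.09·[0.6125·69.2536 + 0.3875·8.7150] = 42.0137

$42.01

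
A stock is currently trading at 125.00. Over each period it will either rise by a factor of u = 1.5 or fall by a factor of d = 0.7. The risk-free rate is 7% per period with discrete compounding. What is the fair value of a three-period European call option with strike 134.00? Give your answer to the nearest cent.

40.95

Risk-neutral probability p = (1 + 0.07 − 0.7)/(1.5 − 0.7) = 0.3700/0.8000 = 0.4625
Terminal stock prices: S_uuu = 421.9, S_uud = 196.9, S_udd = 91.87, S_ddd = 42.87
Terminal payoffs (S − K): max(287.9, 0) = 287.9, max(62.88, 0) = 62.88, max(-42.13, 0) = 0, max(-91.12, 0) = 0
Node uu (S = 281.2): V_uu = 1/1.07·[0.4625·287.8750 + 0.5375·62.8750] = 156.0164
Node ud (S = 131.2): V_ud = 1/1.07·[0.4625·62.8750 + 0.5375·0.0000] = 27.1773
Node dd (S = 61.25): V_dd = 1/1.07·[0.4625·0.0000 + 0.5375·0.0000] = 0.0000
Node u (S = 187.5): V_u = 1/1.07·[0.4625·156.0164 + 0.5375·27.1773] = 81.0891
Node d (S = 87.5): V_d = 1/1.07·[0.4625·27.1773 + 0.5375·0.0000] = 11.7472
Node 0 (S = 125): V_0 = 1/1.07·[0.4625·81.0891 + 0.5375·11.7472] = 40.9512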